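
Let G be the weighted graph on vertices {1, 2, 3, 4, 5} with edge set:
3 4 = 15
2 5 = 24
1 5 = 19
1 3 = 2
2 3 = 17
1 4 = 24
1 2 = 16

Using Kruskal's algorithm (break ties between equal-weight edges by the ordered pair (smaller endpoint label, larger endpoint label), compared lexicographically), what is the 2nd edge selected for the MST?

3-4

Kruskal's algorithm — process edges by increasing weight (ties by edge label):
1 3 (2): add. Components now {1,3} {2} {4} {5}
3 4 (15): add. Components now {1,3,4} {2} {5}
1 2 (16): add. Components now {1,2,3,4} {5}
2 3 (17): skip — 2 and 3 already connected.
1 5 (19): add. Components now {1,2,3,4,5}
The 2nd edge added is 3 4.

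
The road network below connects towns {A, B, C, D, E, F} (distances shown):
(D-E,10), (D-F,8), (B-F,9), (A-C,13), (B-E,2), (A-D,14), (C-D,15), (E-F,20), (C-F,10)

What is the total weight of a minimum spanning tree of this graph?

42

Prim, starting at E.
Step 1: frontier [B-E 2, D-E 10, E-F 20] → take B-E (2); add B.
Step 2: frontier [B-F 9, D-E 10, E-F 20] → take B-F (9); add F.
Step 3: frontier [D-E 10, D-F 8, C-F 10] → take D-F (8); add D.
Step 4: frontier [A-D 14, C-D 15, C-F 10] → take C-F (10); add C.
Step 5: frontier [A-C 13, A-D 14] → take A-C (13); add A.
MST edges: B-E, B-F, D-F, C-F, A-C; total weight 2+9+8+10+13 = 42.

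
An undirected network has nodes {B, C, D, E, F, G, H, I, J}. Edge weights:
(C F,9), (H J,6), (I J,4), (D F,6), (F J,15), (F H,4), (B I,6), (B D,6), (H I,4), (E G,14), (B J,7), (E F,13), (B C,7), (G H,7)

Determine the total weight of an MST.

Prim's algorithm from I:
Step 1: cheapest edge leaving the tree is H I (4); add H.
Step 2: cheapest edge leaving the tree is F H (4); add F.
Step 3: cheapest edge leaving the tree is I J (4); add J.
Step 4: cheapest edge leaving the tree is B I (6); add B.
Step 5: cheapest edge leaving the tree is B D (6); add D.
Step 6: cheapest edge leaving the tree is B C (7); add C.
Step 7: cheapest edge leaving the tree is G H (7); add G.
Step 8: cheapest edge leaving the tree is E F (13); add E.
MST edges: H I, F H, I J, B I, B D, B C, G H, E F; total weight 4+4+4+6+6+7+7+13 = 51.

51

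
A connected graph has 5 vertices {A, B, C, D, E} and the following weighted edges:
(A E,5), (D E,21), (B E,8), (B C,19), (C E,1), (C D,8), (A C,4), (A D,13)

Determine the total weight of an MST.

Kruskal: consider edges lightest-first.
C E (1): add. Components now {A} {B} {C,E} {D}
A C (4): add. Components now {A,C,E} {B} {D}
A E (5): skip — A and E already connected.
B E (8): add. Components now {A,B,C,E} {D}
C D (8): add. Components now {A,B,C,D,E}
MST edges: C E, A C, B E, C D; total weight 1+4+8+8 = 21.

21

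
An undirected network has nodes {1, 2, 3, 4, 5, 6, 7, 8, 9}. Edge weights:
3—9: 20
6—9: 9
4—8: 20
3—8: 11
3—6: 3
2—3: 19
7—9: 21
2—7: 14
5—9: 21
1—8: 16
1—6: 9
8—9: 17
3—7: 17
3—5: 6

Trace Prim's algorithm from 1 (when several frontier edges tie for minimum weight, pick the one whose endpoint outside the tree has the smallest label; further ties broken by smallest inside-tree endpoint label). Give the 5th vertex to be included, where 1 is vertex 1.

9

Prim, starting at 1.
Step 1: cheapest edge leaving the tree is 1—6 (9); add 6.
Step 2: cheapest edge leaving the tree is 3—6 (3); add 3.
Step 3: cheapest edge leaving the tree is 3—5 (6); add 5.
Step 4: cheapest edge leaving the tree is 6—9 (9); add 9.
Step 5: cheapest edge leaving the tree is 3—8 (11); add 8.
Step 6: cheapest edge leaving the tree is 3—7 (17); add 7.
Step 7: cheapest edge leaving the tree is 2—7 (14); add 2.
Step 8: cheapest edge leaving the tree is 4—8 (20); add 4.
Vertex order: 1, 6, 3, 5, 9, 8, 7, 2, 4. The 5th vertex is 9.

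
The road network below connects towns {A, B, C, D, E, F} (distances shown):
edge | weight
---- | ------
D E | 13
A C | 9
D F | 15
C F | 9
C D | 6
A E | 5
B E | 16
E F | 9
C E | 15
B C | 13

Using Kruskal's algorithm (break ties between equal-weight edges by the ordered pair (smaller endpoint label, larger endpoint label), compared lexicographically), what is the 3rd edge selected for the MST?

A-C

Sort edges by weight, then run Kruskal:
A E (5): add. Components now {A,E} {B} {C} {D} {F}
C D (6): add. Components now {A,E} {B} {C,D} {F}
A C (9): add. Components now {A,C,D,E} {B} {F}
C F (9): add. Components now {A,C,D,E,F} {B}
E F (9): skip — E and F already connected.
B C (13): add. Components now {A,B,C,D,E,F}
The 3rd edge added is A C.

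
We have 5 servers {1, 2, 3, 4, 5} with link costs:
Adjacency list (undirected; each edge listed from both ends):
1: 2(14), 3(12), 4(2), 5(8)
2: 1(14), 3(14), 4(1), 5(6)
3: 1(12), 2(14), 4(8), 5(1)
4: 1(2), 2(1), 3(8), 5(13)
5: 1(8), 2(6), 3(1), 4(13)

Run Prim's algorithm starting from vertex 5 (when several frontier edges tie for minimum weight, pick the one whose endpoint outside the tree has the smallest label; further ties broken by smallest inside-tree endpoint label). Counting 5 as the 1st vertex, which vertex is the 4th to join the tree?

4

Grow the tree from 5 using Prim:
Step 1: frontier [3—5 1, 2—5 6, 1—5 8, 4—5 13] → take 3—5 (1); add 3.
Step 2: frontier [3—4 8, 1—3 12, 2—3 14, 2—5 6, 1—5 8, 4—5 13] → take 2—5 (6); add 2.
Step 3: frontier [2—4 1, 1—2 14, 3—4 8, 1—3 12, 1—5 8, 4—5 13] → take 2—4 (1); add 4.
Step 4: frontier [1—2 14, 1—3 12, 1—4 2, 1—5 8] → take 1—4 (2); add 1.
Vertex order: 5, 3, 2, 4, 1. The 4th vertex is 4.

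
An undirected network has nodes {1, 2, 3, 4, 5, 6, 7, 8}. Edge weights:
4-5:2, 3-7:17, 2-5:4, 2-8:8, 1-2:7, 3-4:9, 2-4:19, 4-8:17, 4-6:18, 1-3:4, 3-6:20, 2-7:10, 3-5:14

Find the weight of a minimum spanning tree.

53

Prim's algorithm from 2:
Step 1: cheapest edge leaving the tree is 2-5 (4); add 5.
Step 2: cheapest edge leaving the tree is 4-5 (2); add 4.
Step 3: cheapest edge leaving the tree is 1-2 (7); add 1.
Step 4: cheapest edge leaving the tree is 1-3 (4); add 3.
Step 5: cheapest edge leaving the tree is 2-8 (8); add 8.
Step 6: cheapest edge leaving the tree is 2-7 (10); add 7.
Step 7: cheapest edge leaving the tree is 4-6 (18); add 6.
MST edges: 2-5, 4-5, 1-2, 1-3, 2-8, 2-7, 4-6; total weight 4+2+7+4+8+10+18 = 53.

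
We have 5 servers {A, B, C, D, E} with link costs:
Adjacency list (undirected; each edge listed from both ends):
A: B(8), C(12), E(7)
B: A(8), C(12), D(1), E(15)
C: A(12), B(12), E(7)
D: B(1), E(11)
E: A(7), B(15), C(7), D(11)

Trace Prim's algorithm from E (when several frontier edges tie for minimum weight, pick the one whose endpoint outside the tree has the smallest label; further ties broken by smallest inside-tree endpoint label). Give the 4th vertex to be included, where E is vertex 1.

Grow the tree from E using Prim:
Step 1: frontier [A-E 7, C-E 7, D-E 11, B-E 15] → take A-E (7); add A.
Step 2: frontier [A-B 8, A-C 12, C-E 7, D-E 11, B-E 15] → take C-E (7); add C.
Step 3: frontier [A-B 8, B-C 12, D-E 11, B-E 15] → take A-B (8); add B.
Step 4: frontier [B-D 1, D-E 11] → take B-D (1); add D.
Vertex order: E, A, C, B, D. The 4th vertex is B.

B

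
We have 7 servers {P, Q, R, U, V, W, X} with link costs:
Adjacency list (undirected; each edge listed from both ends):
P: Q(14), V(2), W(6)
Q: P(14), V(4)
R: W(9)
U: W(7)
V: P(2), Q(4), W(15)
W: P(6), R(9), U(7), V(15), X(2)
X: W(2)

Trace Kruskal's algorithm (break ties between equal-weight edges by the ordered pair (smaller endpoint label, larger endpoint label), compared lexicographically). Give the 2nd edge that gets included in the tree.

Kruskal: consider edges lightest-first.
P–V (2): add — endpoints in different components.
W–X (2): add — endpoints in different components.
Q–V (4): add — endpoints in different components.
P–W (6): add — endpoints in different components.
U–W (7): add — endpoints in different components.
R–W (9): add — endpoints in different components.
The 2nd edge added is W–X.

W-X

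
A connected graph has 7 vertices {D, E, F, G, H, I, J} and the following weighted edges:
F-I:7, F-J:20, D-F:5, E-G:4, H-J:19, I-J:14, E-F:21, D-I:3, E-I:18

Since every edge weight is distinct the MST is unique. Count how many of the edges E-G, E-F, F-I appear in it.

1

Kruskal: consider edges lightest-first.
D-I (3): add — endpoints in different components.
E-G (4): add — endpoints in different components.
D-F (5): add — endpoints in different components.
F-I (7): skip — F and I already connected.
I-J (14): add — endpoints in different components.
E-I (18): add — endpoints in different components.
H-J (19): add — endpoints in different components.
MST edge set: {D-I, E-G, D-F, I-J, E-I, H-J}.
Of the listed edges, {E-G} are in the MST → 1.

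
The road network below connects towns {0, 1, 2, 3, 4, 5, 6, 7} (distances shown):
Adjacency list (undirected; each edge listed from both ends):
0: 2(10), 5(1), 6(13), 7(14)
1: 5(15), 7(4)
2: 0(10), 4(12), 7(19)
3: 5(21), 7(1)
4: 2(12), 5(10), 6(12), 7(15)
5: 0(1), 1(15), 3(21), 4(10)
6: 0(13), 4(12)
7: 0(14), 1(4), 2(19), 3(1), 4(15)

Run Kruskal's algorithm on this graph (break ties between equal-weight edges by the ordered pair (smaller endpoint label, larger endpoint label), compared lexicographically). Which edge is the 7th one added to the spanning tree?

Sort edges by weight, then run Kruskal:
0 5 (1): add — endpoints in different components.
3 7 (1): add — endpoints in different components.
1 7 (4): add — endpoints in different components.
0 2 (10): add — endpoints in different components.
4 5 (10): add — endpoints in different components.
2 4 (12): skip — 2 and 4 already connected.
4 6 (12): add — endpoints in different components.
0 6 (13): skip — 0 and 6 already connected.
0 7 (14): add — endpoints in different components.
The 7th edge added is 0 7.

0-7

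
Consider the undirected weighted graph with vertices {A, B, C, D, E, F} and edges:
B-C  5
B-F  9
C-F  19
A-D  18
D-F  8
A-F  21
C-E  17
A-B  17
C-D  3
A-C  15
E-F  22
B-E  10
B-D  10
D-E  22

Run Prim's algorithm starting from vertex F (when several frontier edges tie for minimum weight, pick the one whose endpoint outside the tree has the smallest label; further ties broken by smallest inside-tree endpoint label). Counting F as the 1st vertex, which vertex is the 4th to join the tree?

Grow the tree from F using Prim:
Step 1: frontier [D-F 8, B-F 9, C-F 19, A-F 21, E-F 22] → take D-F (8); add D.
Step 2: frontier [C-D 3, B-D 10, A-D 18, D-E 22, B-F 9, C-F 19, A-F 21, E-F 22] → take C-D (3); add C.
Step 3: frontier [B-C 5, A-C 15, C-E 17, B-D 10, A-D 18, D-E 22, B-F 9, A-F 21, E-F 22] → take B-C (5); add B.
Step 4: frontier [B-E 10, A-B 17, A-C 15, C-E 17, A-D 18, D-E 22, A-F 21, E-F 22] → take B-E (10); add E.
Step 5: frontier [A-B 17, A-C 15, A-D 18, A-F 21] → take A-C (15); add A.
Vertex order: F, D, C, B, E, A. The 4th vertex is B.

B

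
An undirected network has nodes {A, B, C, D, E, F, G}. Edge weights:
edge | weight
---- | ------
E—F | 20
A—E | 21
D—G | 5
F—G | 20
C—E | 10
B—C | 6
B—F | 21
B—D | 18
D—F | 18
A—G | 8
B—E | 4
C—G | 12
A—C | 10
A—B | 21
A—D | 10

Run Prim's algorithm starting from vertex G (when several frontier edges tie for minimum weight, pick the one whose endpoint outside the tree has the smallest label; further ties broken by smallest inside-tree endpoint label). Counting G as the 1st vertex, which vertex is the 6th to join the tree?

E

Grow the tree from G using Prim:
Step 1: cheapest edge leaving the tree is D—G (5); add D.
Step 2: cheapest edge leaving the tree is A—G (8); add A.
Step 3: cheapest edge leaving the tree is A—C (10); add C.
Step 4: cheapest edge leaving the tree is B—C (6); add B.
Step 5: cheapest edge leaving the tree is B—E (4); add E.
Step 6: cheapest edge leaving the tree is D—F (18); add F.
Vertex order: G, D, A, C, B, E, F. The 6th vertex is E.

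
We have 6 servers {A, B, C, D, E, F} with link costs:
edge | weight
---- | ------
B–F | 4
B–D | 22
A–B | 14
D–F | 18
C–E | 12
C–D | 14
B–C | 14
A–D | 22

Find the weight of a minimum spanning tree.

58

Kruskal: consider edges lightest-first.
B–F (4): add. Components now {A} {B,F} {C} {D} {E}
C–E (12): add. Components now {A} {B,F} {C,E} {D}
A–B (14): add. Components now {A,B,F} {C,E} {D}
B–C (14): add. Components now {A,B,C,E,F} {D}
C–D (14): add. Components now {A,B,C,D,E,F}
MST edges: B–F, C–E, A–B, B–C, C–D; total weight 4+12+14+14+14 = 58.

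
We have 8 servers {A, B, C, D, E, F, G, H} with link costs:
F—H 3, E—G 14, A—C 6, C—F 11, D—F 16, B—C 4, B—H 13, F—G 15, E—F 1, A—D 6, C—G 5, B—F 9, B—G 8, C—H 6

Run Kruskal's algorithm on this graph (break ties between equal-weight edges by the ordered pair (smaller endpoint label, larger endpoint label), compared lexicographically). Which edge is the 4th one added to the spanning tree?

C-G

Kruskal's algorithm — process edges by increasing weight (ties by edge label):
E—F (1): add — endpoints in different components.
F—H (3): add — endpoints in different components.
B—C (4): add — endpoints in different components.
C—G (5): add — endpoints in different components.
A—C (6): add — endpoints in different components.
A—D (6): add — endpoints in different components.
C—H (6): add — endpoints in different components.
The 4th edge added is C—G.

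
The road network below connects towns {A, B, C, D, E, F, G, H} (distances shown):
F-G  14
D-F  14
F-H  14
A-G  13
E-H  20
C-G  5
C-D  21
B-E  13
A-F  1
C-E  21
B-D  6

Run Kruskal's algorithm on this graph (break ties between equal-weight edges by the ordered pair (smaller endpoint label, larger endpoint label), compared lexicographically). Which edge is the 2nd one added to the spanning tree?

C-G

Kruskal: consider edges lightest-first.
A-F (1): add — endpoints in different components.
C-G (5): add — endpoints in different components.
B-D (6): add — endpoints in different components.
A-G (13): add — endpoints in different components.
B-E (13): add — endpoints in different components.
D-F (14): add — endpoints in different components.
F-G (14): skip — F and G already connected.
F-H (14): add — endpoints in different components.
The 2nd edge added is C-G.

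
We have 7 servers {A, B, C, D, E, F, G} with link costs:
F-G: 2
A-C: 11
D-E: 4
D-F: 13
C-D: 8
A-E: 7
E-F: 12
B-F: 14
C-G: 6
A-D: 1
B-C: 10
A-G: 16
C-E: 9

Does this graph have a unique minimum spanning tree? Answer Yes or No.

Yes

Kruskal: consider edges lightest-first.
A-D (1): add — endpoints in different components.
F-G (2): add — endpoints in different components.
D-E (4): add — endpoints in different components.
C-G (6): add — endpoints in different components.
A-E (7): skip — A and E already connected.
C-D (8): add — endpoints in different components.
C-E (9): skip — C and E already connected.
B-C (10): add — endpoints in different components.
Every non-tree edge has weight strictly greater than the heaviest edge on the tree path between its endpoints, so the MST is unique.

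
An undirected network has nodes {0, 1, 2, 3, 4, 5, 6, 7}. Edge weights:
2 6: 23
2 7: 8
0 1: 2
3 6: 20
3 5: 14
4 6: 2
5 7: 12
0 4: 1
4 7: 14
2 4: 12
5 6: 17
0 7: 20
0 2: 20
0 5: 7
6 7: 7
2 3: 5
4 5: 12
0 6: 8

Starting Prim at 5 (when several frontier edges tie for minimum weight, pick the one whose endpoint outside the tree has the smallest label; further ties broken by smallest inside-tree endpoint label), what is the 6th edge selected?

2-7

Prim, starting at 5.
Step 1: cheapest edge leaving the tree is 0 5 (7); add 0.
Step 2: cheapest edge leaving the tree is 0 4 (1); add 4.
Step 3: cheapest edge leaving the tree is 0 1 (2); add 1.
Step 4: cheapest edge leaving the tree is 4 6 (2); add 6.
Step 5: cheapest edge leaving the tree is 6 7 (7); add 7.
Step 6: cheapest edge leaving the tree is 2 7 (8); add 2.
Step 7: cheapest edge leaving the tree is 2 3 (5); add 3.
The 6th edge added is 2 7.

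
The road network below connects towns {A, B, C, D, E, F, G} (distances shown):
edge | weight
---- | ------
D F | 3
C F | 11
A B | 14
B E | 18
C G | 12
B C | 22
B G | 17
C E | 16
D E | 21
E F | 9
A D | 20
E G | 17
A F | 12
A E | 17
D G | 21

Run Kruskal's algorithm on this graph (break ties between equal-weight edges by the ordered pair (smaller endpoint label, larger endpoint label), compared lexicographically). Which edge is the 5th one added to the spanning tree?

Sort edges by weight, then run Kruskal:
D F (3): add. Components now {A} {B} {C} {D,F} {E} {G}
E F (9): add. Components now {A} {B} {C} {D,E,F} {G}
C F (11): add. Components now {A} {B} {C,D,E,F} {G}
A F (12): add. Components now {A,C,D,E,F} {B} {G}
C G (12): add. Components now {A,C,D,E,F,G} {B}
A B (14): add. Components now {A,B,C,D,E,F,G}
The 5th edge added is C G.

C-G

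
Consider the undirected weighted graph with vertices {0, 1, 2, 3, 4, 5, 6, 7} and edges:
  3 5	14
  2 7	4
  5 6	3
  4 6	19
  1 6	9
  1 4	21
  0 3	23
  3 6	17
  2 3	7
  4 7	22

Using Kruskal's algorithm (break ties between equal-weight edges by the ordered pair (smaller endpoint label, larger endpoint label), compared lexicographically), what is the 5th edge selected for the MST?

Sort edges by weight, then run Kruskal:
5 6 (3): add — endpoints in different components.
2 7 (4): add — endpoints in different components.
2 3 (7): add — endpoints in different components.
1 6 (9): add — endpoints in different components.
3 5 (14): add — endpoints in different components.
3 6 (17): skip — 3 and 6 already connected.
4 6 (19): add — endpoints in different components.
1 4 (21): skip — 1 and 4 already connected.
4 7 (22): skip — 4 and 7 already connected.
0 3 (23): add — endpoints in different components.
The 5th edge added is 3 5.

3-5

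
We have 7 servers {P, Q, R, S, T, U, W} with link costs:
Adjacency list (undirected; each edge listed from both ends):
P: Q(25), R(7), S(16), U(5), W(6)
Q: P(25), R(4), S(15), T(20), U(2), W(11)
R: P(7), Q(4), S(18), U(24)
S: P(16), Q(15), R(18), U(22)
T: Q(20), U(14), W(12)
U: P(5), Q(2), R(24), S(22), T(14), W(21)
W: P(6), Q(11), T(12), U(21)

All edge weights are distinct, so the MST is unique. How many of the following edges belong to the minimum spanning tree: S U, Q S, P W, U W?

Kruskal's algorithm — process edges by increasing weight (ties by edge label):
Q U (2): add — endpoints in different components.
Q R (4): add — endpoints in different components.
P U (5): add — endpoints in different components.
P W (6): add — endpoints in different components.
P R (7): skip — R and P already connected.
Q W (11): skip — Q and W already connected.
T W (12): add — endpoints in different components.
T U (14): skip — U and T already connected.
Q S (15): add — endpoints in different components.
MST edge set: {Q U, Q R, P U, P W, T W, Q S}.
Of the listed edges, {Q S, P W} are in the MST → 2.

2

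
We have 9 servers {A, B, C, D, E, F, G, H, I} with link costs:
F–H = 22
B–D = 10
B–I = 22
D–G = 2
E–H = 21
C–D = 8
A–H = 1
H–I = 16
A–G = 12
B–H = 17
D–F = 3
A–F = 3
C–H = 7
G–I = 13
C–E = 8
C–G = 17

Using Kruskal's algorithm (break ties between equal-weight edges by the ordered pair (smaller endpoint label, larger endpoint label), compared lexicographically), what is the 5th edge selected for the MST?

C-H

Kruskal: consider edges lightest-first.
A–H (1): add — endpoints in different components.
D–G (2): add — endpoints in different components.
A–F (3): add — endpoints in different components.
D–F (3): add — endpoints in different components.
C–H (7): add — endpoints in different components.
C–D (8): skip — C and D already connected.
C–E (8): add — endpoints in different components.
B–D (10): add — endpoints in different components.
A–G (12): skip — A and G already connected.
G–I (13): add — endpoints in different components.
The 5th edge added is C–H.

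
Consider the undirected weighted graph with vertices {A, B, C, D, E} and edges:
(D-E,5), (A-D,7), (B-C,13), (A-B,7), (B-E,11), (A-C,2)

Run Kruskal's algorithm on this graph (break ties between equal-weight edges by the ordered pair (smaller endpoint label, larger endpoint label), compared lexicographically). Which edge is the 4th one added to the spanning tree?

Kruskal's algorithm — process edges by increasing weight (ties by edge label):
A-C (2): add. Components now {A,C} {B} {D} {E}
D-E (5): add. Components now {A,C} {B} {D,E}
A-B (7): add. Components now {A,B,C} {D,E}
A-D (7): add. Components now {A,B,C,D,E}
The 4th edge added is A-D.

A-D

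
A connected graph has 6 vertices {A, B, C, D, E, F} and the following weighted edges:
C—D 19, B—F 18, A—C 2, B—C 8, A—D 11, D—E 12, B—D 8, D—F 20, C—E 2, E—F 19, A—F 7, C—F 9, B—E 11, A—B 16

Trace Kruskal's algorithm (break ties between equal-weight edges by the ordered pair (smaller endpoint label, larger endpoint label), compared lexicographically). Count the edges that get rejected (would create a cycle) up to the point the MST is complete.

Sort edges by weight, then run Kruskal:
A—C (2): add — endpoints in different components.
C—E (2): add — endpoints in different components.
A—F (7): add — endpoints in different components.
B—C (8): add — endpoints in different components.
B—D (8): add — endpoints in different components.
Edges rejected before the tree was complete: 0.

0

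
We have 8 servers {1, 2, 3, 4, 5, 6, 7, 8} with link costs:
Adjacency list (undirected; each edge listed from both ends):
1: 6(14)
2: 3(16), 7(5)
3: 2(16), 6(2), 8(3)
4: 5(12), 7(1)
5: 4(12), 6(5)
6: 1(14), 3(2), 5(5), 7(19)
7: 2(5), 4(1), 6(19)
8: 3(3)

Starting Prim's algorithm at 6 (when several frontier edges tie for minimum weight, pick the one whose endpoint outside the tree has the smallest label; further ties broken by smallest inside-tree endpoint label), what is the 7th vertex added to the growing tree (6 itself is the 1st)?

2

Prim, starting at 6.
Step 1: frontier [3 6 2, 5 6 5, 1 6 14, 6 7 19] → take 3 6 (2); add 3.
Step 2: frontier [3 8 3, 2 3 16, 5 6 5, 1 6 14, 6 7 19] → take 3 8 (3); add 8.
Step 3: frontier [2 3 16, 5 6 5, 1 6 14, 6 7 19] → take 5 6 (5); add 5.
Step 4: frontier [2 3 16, 4 5 12, 1 6 14, 6 7 19] → take 4 5 (12); add 4.
Step 5: frontier [2 3 16, 4 7 1, 1 6 14, 6 7 19] → take 4 7 (1); add 7.
Step 6: frontier [2 3 16, 1 6 14, 2 7 5] → take 2 7 (5); add 2.
Step 7: frontier [1 6 14] → take 1 6 (14); add 1.
Vertex order: 6, 3, 8, 5, 4, 7, 2, 1. The 7th vertex is 2.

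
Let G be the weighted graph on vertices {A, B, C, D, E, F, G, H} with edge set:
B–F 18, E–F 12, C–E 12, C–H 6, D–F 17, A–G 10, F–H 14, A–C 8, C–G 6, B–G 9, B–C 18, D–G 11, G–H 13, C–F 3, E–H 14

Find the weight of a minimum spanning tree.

Kruskal: consider edges lightest-first.
C–F (3): add — endpoints in different components.
C–G (6): add — endpoints in different components.
C–H (6): add — endpoints in different components.
A–C (8): add — endpoints in different components.
B–G (9): add — endpoints in different components.
A–G (10): skip — A and G already connected.
D–G (11): add — endpoints in different components.
C–E (12): add — endpoints in different components.
MST edges: C–F, C–G, C–H, A–C, B–G, D–G, C–E; total weight 3+6+6+8+9+11+12 = 55.

55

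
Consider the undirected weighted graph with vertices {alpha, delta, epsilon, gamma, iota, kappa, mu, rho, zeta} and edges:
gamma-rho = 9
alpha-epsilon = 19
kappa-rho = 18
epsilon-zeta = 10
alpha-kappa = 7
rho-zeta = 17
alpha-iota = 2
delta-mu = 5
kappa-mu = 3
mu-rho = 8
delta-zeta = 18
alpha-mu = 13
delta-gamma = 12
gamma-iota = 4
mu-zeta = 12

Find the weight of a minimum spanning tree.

Grow the tree from zeta using Prim:
Step 1: cheapest edge leaving the tree is epsilon-zeta (10); add epsilon.
Step 2: cheapest edge leaving the tree is mu-zeta (12); add mu.
Step 3: cheapest edge leaving the tree is kappa-mu (3); add kappa.
Step 4: cheapest edge leaving the tree is delta-mu (5); add delta.
Step 5: cheapest edge leaving the tree is alpha-kappa (7); add alpha.
Step 6: cheapest edge leaving the tree is alpha-iota (2); add iota.
Step 7: cheapest edge leaving the tree is gamma-iota (4); add gamma.
Step 8: cheapest edge leaving the tree is mu-rho (8); add rho.
MST edges: epsilon-zeta, mu-zeta, kappa-mu, delta-mu, alpha-kappa, alpha-iota, gamma-iota, mu-rho; total weight 10+12+3+5+7+2+4+8 = 51.

51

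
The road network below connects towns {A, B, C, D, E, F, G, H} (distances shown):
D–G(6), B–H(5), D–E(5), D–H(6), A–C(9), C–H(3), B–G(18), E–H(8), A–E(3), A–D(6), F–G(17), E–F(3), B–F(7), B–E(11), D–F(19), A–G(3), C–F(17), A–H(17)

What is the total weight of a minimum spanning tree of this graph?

28

Prim's algorithm from A:
Step 1: cheapest edge leaving the tree is A–E (3); add E.
Step 2: cheapest edge leaving the tree is E–F (3); add F.
Step 3: cheapest edge leaving the tree is A–G (3); add G.
Step 4: cheapest edge leaving the tree is D–E (5); add D.
Step 5: cheapest edge leaving the tree is D–H (6); add H.
Step 6: cheapest edge leaving the tree is C–H (3); add C.
Step 7: cheapest edge leaving the tree is B–H (5); add B.
MST edges: A–E, E–F, A–G, D–E, D–H, C–H, B–H; total weight 3+3+3+5+6+3+5 = 28.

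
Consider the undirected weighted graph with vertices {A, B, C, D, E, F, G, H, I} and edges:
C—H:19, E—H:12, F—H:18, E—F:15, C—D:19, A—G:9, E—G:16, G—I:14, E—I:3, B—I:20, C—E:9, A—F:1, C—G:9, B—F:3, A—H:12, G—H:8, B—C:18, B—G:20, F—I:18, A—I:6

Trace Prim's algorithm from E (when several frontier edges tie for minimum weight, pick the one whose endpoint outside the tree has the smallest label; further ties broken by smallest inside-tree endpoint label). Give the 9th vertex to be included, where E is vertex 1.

Prim, starting at E.
Step 1: cheapest edge leaving the tree is E—I (3); add I.
Step 2: cheapest edge leaving the tree is A—I (6); add A.
Step 3: cheapest edge leaving the tree is A—F (1); add F.
Step 4: cheapest edge leaving the tree is B—F (3); add B.
Step 5: cheapest edge leaving the tree is C—E (9); add C.
Step 6: cheapest edge leaving the tree is A—G (9); add G.
Step 7: cheapest edge leaving the tree is G—H (8); add H.
Step 8: cheapest edge leaving the tree is C—D (19); add D.
Vertex order: E, I, A, F, B, C, G, H, D. The 9th vertex is D.

D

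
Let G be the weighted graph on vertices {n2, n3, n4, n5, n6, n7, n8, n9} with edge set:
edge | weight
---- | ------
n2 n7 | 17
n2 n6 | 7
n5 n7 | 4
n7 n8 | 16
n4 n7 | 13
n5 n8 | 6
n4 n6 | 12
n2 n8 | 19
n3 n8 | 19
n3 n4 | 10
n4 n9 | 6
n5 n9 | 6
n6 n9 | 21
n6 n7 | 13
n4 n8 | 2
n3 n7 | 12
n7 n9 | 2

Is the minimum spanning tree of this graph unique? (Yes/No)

Kruskal: consider edges lightest-first.
n4 n8 (2): add — endpoints in different components.
n7 n9 (2): add — endpoints in different components.
n5 n7 (4): add — endpoints in different components.
n4 n9 (6): add — endpoints in different components.
n5 n8 (6): skip — n5 and n8 already connected.
n5 n9 (6): skip — n5 and n9 already connected.
n2 n6 (7): add — endpoints in different components.
n3 n4 (10): add — endpoints in different components.
n3 n7 (12): skip — n7 and n3 already connected.
n4 n6 (12): add — endpoints in different components.
Non-tree edge n5 n8 has weight 6, equal to the heaviest edge on its tree cycle — swapping gives another MST of the same weight. Not unique.

No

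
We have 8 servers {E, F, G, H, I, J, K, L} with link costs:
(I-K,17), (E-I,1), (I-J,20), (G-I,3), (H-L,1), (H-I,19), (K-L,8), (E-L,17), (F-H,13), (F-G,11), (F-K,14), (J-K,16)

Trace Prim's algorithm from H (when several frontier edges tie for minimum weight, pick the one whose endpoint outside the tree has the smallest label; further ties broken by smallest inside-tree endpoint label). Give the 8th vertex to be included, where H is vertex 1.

Prim, starting at H.
Step 1: frontier [H-L 1, F-H 13, H-I 19] → take H-L (1); add L.
Step 2: frontier [F-H 13, H-I 19, K-L 8, E-L 17] → take K-L (8); add K.
Step 3: frontier [F-H 13, H-I 19, F-K 14, J-K 16, I-K 17, E-L 17] → take F-H (13); add F.
Step 4: frontier [F-G 11, H-I 19, J-K 16, I-K 17, E-L 17] → take F-G (11); add G.
Step 5: frontier [G-I 3, H-I 19, J-K 16, I-K 17, E-L 17] → take G-I (3); add I.
Step 6: frontier [E-I 1, I-J 20, J-K 16, E-L 17] → take E-I (1); add E.
Step 7: frontier [I-J 20, J-K 16] → take J-K (16); add J.
Vertex order: H, L, K, F, G, I, E, J. The 8th vertex is J.

J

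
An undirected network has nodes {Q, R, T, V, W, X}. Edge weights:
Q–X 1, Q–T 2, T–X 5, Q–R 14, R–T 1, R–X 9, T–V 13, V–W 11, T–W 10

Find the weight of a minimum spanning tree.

Sort edges by weight, then run Kruskal:
Q–X (1): add. Components now {T} {Q,X} {R} {V} {W}
R–T (1): add. Components now {R,T} {Q,X} {V} {W}
Q–T (2): add. Components now {Q,R,T,X} {V} {W}
T–X (5): skip — T and X already connected.
R–X (9): skip — R and X already connected.
T–W (10): add. Components now {Q,R,T,W,X} {V}
V–W (11): add. Components now {Q,R,T,V,W,X}
MST edges: Q–X, R–T, Q–T, T–W, V–W; total weight 1+1+2+10+11 = 25.

25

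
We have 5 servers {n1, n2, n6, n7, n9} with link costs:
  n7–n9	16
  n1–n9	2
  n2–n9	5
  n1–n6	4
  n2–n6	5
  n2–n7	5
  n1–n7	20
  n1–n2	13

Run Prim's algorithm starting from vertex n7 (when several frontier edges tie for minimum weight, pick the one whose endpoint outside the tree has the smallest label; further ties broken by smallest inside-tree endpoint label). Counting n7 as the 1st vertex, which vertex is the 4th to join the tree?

n1

Grow the tree from n7 using Prim:
Step 1: frontier [n2–n7 5, n7–n9 16, n1–n7 20] → take n2–n7 (5); add n2.
Step 2: frontier [n2–n6 5, n2–n9 5, n1–n2 13, n7–n9 16, n1–n7 20] → take n2–n6 (5); add n6.
Step 3: frontier [n2–n9 5, n1–n2 13, n1–n6 4, n7–n9 16, n1–n7 20] → take n1–n6 (4); add n1.
Step 4: frontier [n1–n9 2, n2–n9 5, n7–n9 16] → take n1–n9 (2); add n9.
Vertex order: n7, n2, n6, n1, n9. The 4th vertex is n1.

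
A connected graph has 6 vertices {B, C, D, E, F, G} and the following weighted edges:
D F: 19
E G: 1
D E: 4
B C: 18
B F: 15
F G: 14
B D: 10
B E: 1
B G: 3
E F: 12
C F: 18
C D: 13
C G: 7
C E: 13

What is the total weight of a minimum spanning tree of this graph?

25

Prim's algorithm from G:
Step 1: frontier [E G 1, B G 3, C G 7, F G 14] → take E G (1); add E.
Step 2: frontier [B E 1, D E 4, E F 12, C E 13, B G 3, C G 7, F G 14] → take B E (1); add B.
Step 3: frontier [B D 10, B F 15, B C 18, D E 4, E F 12, C E 13, C G 7, F G 14] → take D E (4); add D.
Step 4: frontier [B F 15, B C 18, C D 13, D F 19, E F 12, C E 13, C G 7, F G 14] → take C G (7); add C.
Step 5: frontier [B F 15, C F 18, D F 19, E F 12, F G 14] → take E F (12); add F.
MST edges: E G, B E, D E, C G, E F; total weight 1+1+4+7+12 = 25.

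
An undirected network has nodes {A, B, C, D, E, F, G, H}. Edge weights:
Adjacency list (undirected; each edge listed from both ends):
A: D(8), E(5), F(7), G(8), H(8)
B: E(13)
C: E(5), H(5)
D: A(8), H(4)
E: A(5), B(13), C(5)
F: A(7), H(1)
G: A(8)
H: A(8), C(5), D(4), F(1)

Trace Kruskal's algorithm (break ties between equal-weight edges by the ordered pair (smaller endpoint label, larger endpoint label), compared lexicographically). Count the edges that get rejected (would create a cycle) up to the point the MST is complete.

Sort edges by weight, then run Kruskal:
F—H (1): add — endpoints in different components.
D—H (4): add — endpoints in different components.
A—E (5): add — endpoints in different components.
C—E (5): add — endpoints in different components.
C—H (5): add — endpoints in different components.
A—F (7): skip — A and F already connected.
A—D (8): skip — A and D already connected.
A—G (8): add — endpoints in different components.
A—H (8): skip — A and H already connected.
B—E (13): add — endpoints in different components.
Edges rejected before the tree was complete: 3.

3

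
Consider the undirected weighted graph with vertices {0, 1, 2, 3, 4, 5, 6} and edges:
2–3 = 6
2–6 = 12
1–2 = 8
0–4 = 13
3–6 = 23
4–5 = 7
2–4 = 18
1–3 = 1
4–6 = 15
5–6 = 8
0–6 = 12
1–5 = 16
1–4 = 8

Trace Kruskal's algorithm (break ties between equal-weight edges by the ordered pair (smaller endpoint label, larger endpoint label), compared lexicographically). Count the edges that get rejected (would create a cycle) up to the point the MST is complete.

Kruskal's algorithm — process edges by increasing weight (ties by edge label):
1–3 (1): add — endpoints in different components.
2–3 (6): add — endpoints in different components.
4–5 (7): add — endpoints in different components.
1–2 (8): skip — 1 and 2 already connected.
1–4 (8): add — endpoints in different components.
5–6 (8): add — endpoints in different components.
0–6 (12): add — endpoints in different components.
Edges rejected before the tree was complete: 1.

1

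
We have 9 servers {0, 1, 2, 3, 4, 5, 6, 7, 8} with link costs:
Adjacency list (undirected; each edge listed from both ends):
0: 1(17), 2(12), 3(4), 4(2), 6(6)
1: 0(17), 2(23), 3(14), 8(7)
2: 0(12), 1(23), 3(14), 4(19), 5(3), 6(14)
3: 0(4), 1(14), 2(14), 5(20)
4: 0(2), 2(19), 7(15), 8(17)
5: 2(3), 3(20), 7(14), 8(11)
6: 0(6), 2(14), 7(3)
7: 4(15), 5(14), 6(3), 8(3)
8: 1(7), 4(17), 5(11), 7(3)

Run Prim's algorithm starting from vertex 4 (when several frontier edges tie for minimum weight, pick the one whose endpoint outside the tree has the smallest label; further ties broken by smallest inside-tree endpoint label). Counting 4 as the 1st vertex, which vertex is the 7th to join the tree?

Grow the tree from 4 using Prim:
Step 1: cheapest edge leaving the tree is 0—4 (2); add 0.
Step 2: cheapest edge leaving the tree is 0—3 (4); add 3.
Step 3: cheapest edge leaving the tree is 0—6 (6); add 6.
Step 4: cheapest edge leaving the tree is 6—7 (3); add 7.
Step 5: cheapest edge leaving the tree is 7—8 (3); add 8.
Step 6: cheapest edge leaving the tree is 1—8 (7); add 1.
Step 7: cheapest edge leaving the tree is 5—8 (11); add 5.
Step 8: cheapest edge leaving the tree is 2—5 (3); add 2.
Vertex order: 4, 0, 3, 6, 7, 8, 1, 5, 2. The 7th vertex is 1.

1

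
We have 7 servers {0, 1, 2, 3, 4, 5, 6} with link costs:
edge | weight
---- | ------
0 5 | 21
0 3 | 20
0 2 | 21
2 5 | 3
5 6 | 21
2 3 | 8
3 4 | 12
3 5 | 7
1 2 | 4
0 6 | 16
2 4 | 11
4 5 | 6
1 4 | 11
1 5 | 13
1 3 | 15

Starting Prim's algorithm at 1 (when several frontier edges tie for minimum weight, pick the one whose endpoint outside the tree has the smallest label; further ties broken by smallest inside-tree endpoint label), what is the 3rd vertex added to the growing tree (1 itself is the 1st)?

Prim, starting at 1.
Step 1: cheapest edge leaving the tree is 1 2 (4); add 2.
Step 2: cheapest edge leaving the tree is 2 5 (3); add 5.
Step 3: cheapest edge leaving the tree is 4 5 (6); add 4.
Step 4: cheapest edge leaving the tree is 3 5 (7); add 3.
Step 5: cheapest edge leaving the tree is 0 3 (20); add 0.
Step 6: cheapest edge leaving the tree is 0 6 (16); add 6.
Vertex order: 1, 2, 5, 4, 3, 0, 6. The 3rd vertex is 5.

5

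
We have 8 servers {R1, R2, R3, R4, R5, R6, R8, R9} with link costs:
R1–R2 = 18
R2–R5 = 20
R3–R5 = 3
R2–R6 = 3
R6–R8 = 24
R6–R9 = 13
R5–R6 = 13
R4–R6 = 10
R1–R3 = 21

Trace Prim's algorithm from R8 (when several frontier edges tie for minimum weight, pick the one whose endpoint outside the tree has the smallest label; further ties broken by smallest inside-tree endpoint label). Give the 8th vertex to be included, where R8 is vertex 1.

R1

Prim, starting at R8.
Step 1: frontier [R6–R8 24] → take R6–R8 (24); add R6.
Step 2: frontier [R2–R6 3, R4–R6 10, R5–R6 13, R6–R9 13] → take R2–R6 (3); add R2.
Step 3: frontier [R1–R2 18, R2–R5 20, R4–R6 10, R5–R6 13, R6–R9 13] → take R4–R6 (10); add R4.
Step 4: frontier [R1–R2 18, R2–R5 20, R5–R6 13, R6–R9 13] → take R5–R6 (13); add R5.
Step 5: frontier [R1–R2 18, R3–R5 3, R6–R9 13] → take R3–R5 (3); add R3.
Step 6: frontier [R1–R2 18, R1–R3 21, R6–R9 13] → take R6–R9 (13); add R9.
Step 7: frontier [R1–R2 18, R1–R3 21] → take R1–R2 (18); add R1.
Vertex order: R8, R6, R2, R4, R5, R3, R9, R1. The 8th vertex is R1.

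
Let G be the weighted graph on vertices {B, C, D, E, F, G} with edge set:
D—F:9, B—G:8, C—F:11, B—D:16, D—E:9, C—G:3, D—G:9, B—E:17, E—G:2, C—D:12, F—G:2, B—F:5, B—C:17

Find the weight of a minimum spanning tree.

21

Prim's algorithm from F:
Step 1: frontier [F—G 2, B—F 5, D—F 9, C—F 11] → take F—G (2); add G.
Step 2: frontier [B—F 5, D—F 9, C—F 11, E—G 2, C—G 3, B—G 8, D—G 9] → take E—G (2); add E.
Step 3: frontier [D—E 9, B—E 17, B—F 5, D—F 9, C—F 11, C—G 3, B—G 8, D—G 9] → take C—G (3); add C.
Step 4: frontier [C—D 12, B—C 17, D—E 9, B—E 17, B—F 5, D—F 9, B—G 8, D—G 9] → take B—F (5); add B.
Step 5: frontier [B—D 16, C—D 12, D—E 9, D—F 9, D—G 9] → take D—E (9); add D.
MST edges: F—G, E—G, C—G, B—F, D—E; total weight 2+2+3+5+9 = 21.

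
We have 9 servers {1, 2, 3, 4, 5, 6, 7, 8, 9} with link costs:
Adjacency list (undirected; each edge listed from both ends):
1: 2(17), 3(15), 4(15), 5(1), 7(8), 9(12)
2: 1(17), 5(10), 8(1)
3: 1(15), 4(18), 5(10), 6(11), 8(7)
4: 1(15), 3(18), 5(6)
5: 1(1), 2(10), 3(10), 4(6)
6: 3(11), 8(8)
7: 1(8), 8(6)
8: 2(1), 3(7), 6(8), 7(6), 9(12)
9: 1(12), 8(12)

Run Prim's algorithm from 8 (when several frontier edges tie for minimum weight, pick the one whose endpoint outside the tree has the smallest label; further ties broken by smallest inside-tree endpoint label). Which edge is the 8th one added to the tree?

1-9

Prim's algorithm from 8:
Step 1: cheapest edge leaving the tree is 2–8 (1); add 2.
Step 2: cheapest edge leaving the tree is 7–8 (6); add 7.
Step 3: cheapest edge leaving the tree is 3–8 (7); add 3.
Step 4: cheapest edge leaving the tree is 1–7 (8); add 1.
Step 5: cheapest edge leaving the tree is 1–5 (1); add 5.
Step 6: cheapest edge leaving the tree is 4–5 (6); add 4.
Step 7: cheapest edge leaving the tree is 6–8 (8); add 6.
Step 8: cheapest edge leaving the tree is 1–9 (12); add 9.
The 8th edge added is 1–9.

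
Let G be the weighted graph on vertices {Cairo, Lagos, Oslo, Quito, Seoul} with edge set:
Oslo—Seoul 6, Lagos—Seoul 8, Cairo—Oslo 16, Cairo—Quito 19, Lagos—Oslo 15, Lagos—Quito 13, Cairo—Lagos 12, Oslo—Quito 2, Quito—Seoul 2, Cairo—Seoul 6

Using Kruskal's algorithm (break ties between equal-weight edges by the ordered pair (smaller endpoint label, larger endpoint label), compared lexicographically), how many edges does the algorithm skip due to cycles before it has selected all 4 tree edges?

1

Kruskal's algorithm — process edges by increasing weight (ties by edge label):
Oslo—Quito (2): add. Components now {Oslo,Quito} {Seoul} {Lagos} {Cairo}
Quito—Seoul (2): add. Components now {Oslo,Quito,Seoul} {Lagos} {Cairo}
Cairo—Seoul (6): add. Components now {Cairo,Oslo,Quito,Seoul} {Lagos}
Oslo—Seoul (6): skip — Seoul and Oslo already connected.
Lagos—Seoul (8): add. Components now {Cairo,Lagos,Oslo,Quito,Seoul}
Edges rejected before the tree was complete: 1.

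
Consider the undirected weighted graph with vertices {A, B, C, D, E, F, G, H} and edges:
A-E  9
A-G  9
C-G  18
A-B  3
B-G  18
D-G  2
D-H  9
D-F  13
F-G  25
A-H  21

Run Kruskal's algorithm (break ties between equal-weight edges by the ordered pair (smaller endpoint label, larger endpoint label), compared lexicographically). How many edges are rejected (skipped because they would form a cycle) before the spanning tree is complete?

Sort edges by weight, then run Kruskal:
D-G (2): add — endpoints in different components.
A-B (3): add — endpoints in different components.
A-E (9): add — endpoints in different components.
A-G (9): add — endpoints in different components.
D-H (9): add — endpoints in different components.
D-F (13): add — endpoints in different components.
B-G (18): skip — B and G already connected.
C-G (18): add — endpoints in different components.
Edges rejected before the tree was complete: 1.

1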